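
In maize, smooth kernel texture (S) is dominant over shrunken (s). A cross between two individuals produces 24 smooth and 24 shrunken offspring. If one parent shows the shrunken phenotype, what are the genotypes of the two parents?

Observed offspring: 24 smooth, 24 shrunken
The observed ratio simplifies to 1:1. One parent shows shrunken, so its genotype must be ss. A 1:1 offspring split requires the other parent to be heterozygous (Ss).
Parent genotypes: ss × Ss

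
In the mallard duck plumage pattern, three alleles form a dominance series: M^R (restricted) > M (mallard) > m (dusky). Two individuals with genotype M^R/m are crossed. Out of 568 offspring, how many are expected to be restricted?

Cross: M^R/m × M^R/m
Allele dominance: M^R > M > m
Offspring genotypes: 1 M^R/M^R, 2 M^R/m, 1 m/m
Phenotype counts: 3 restricted, 1 dusky
restricted: 3 out of 4 → fraction 3/4
Expected count = 3/4 × 568 = 426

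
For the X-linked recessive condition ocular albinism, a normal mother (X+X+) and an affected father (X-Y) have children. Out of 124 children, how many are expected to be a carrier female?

Cross: X+X+ × X-Y
Offspring: 2 X+X-, 2 X+Y
Probability of a carrier female: 2/4 = 1/2
Expected count = 1/2 × 124 = 62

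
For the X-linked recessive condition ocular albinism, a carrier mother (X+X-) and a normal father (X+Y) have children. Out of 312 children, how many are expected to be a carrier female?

Cross: X+X- × X+Y
Offspring: 1 X+X+, 1 X+Y, 1 X+X-, 1 X-Y
Probability of a carrier female: 1/4
Expected count = 1/4 × 312 = 78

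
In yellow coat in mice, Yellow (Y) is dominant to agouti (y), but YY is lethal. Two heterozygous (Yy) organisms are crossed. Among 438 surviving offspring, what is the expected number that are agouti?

Cross: Yy × Yy
Punnett square offspring (before lethality): 1 YY, 2 Yy, 1 yy
The YY genotype is lethal (embryos die); surviving offspring: 2 Yy, 1 yy
agouti: 1 out of 3 → fraction 1/3
Expected count = 1/3 × 438 = 146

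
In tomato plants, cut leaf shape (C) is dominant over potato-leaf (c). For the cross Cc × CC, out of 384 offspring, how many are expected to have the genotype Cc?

Punnett square for Cc × CC:
Offspring genotypes: 2 CC, 2 Cc
Total offspring: 4
Count with target: 2
Probability: 2/4 = 1/2
Expected count = 1/2 × 384 = 192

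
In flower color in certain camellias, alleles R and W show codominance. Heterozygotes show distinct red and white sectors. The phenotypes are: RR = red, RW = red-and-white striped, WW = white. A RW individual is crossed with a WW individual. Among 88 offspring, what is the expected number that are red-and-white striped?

Punnett square for RW × WW:
Offspring genotypes: 2 RW, 2 WW
Phenotype counts: 2 red-and-white striped, 2 white
red-and-white striped: 2 out of 4 → fraction 1/2
Expected count = 1/2 × 88 = 44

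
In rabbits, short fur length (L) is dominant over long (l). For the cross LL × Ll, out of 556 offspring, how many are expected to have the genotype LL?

Punnett square for LL × Ll:
Offspring genotypes: 2 LL, 2 Ll
Total offspring: 4
Count with target: 2
Probability: 2/4 = 1/2
Expected count = 1/2 × 556 = 278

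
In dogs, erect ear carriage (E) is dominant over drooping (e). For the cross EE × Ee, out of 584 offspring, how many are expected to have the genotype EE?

Punnett square for EE × Ee:
Offspring genotypes: 2 EE, 2 Ee
Total offspring: 4
Count with target: 2
Probability: 2/4 = 1/2
Expected count = 1/2 × 584 = 292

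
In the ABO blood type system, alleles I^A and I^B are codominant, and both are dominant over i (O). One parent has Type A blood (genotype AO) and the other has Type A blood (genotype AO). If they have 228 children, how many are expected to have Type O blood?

Cross: AO × AO
Possible offspring genotypes: 1 AA, 2 AO, 1 OO
Blood type counts: 3 Type A, 1 Type O
Probability of Type O: 1/4
Expected count = 1/4 × 228 = 57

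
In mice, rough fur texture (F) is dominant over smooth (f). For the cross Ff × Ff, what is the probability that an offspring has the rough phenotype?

Punnett square for Ff × Ff:
Offspring genotypes: 1 FF, 2 Ff, 1 ff
Total offspring: 4
Count with target: 3
Probability: 3/4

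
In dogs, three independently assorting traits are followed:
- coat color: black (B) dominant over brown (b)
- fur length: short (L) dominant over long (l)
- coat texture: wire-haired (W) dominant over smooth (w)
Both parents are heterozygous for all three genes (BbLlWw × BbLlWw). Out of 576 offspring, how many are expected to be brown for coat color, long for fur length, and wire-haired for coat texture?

Trihybrid cross: BbLlWw × BbLlWw
Each trait segregates independently with a 3:1 phenotypic ratio, so each gene contributes 3/4 (dominant) or 1/4 (recessive).
Target: brown (coat color), long (fur length), wire-haired (coat texture)
Probability = product of independent per-trait probabilities
= 1/4 × 1/4 × 3/4 = 3/64
Expected count = 3/64 × 576 = 27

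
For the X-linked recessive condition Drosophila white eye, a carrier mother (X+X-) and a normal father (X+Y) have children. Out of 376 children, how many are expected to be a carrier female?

Cross: X+X- × X+Y
Offspring: 1 X+X+, 1 X+Y, 1 X+X-, 1 X-Y
Probability of a carrier female: 1/4
Expected count = 1/4 × 376 = 94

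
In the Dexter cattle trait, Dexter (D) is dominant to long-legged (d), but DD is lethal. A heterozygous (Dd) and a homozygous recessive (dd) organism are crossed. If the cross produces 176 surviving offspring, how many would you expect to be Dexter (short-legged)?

Cross: Dd × dd
Punnett square offspring (before lethality): 2 Dd, 2 dd
No DD offspring are produced in this cross.
Dexter (short-legged): 2 out of 4 → fraction 1/2
Expected count = 1/2 × 176 = 88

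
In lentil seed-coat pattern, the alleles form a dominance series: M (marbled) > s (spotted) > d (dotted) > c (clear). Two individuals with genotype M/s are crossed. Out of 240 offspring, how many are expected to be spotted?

Cross: M/s × M/s
Allele dominance: M > s > d > c
Offspring genotypes: 1 M/M, 2 M/s, 1 s/s
Phenotype counts: 3 marbled, 1 spotted
spotted: 1 out of 4 → fraction 1/4
Expected count = 1/4 × 240 = 60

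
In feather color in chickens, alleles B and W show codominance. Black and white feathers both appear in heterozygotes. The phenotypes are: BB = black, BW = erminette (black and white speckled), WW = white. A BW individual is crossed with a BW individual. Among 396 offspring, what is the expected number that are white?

Punnett square for BW × BW:
Offspring genotypes: 1 BB, 2 BW, 1 WW
Phenotype counts: 1 black, 2 erminette (black and white speckled), 1 white
white: 1 out of 4 → fraction 1/4
Expected count = 1/4 × 396 = 99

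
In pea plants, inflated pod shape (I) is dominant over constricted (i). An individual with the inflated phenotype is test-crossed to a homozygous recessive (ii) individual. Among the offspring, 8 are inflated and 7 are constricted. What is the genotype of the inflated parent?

Test cross: ? × ii
Offspring: 8 inflated, 7 constricted — approximately 1:1.
A 1:1 ratio in a test cross indicates the unknown parent is heterozygous (Ii).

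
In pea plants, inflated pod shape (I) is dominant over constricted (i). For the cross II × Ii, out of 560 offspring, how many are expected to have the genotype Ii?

Punnett square for II × Ii:
Offspring genotypes: 2 II, 2 Ii
Total offspring: 4
Count with target: 2
Probability: 2/4 = 1/2
Expected count = 1/2 × 560 = 280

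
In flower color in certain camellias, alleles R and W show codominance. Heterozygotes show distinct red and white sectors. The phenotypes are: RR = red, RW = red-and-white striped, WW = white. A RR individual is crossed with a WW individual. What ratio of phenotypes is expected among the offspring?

Punnett square for RR × WW:
Offspring genotypes: 4 RW
Phenotype counts: 4 red-and-white striped
Ratio: all red-and-white striped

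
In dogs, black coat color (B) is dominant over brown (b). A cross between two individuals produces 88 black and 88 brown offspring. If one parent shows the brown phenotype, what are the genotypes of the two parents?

Observed offspring: 88 black, 88 brown
The observed ratio simplifies to 1:1. One parent shows brown, so its genotype must be bb. A 1:1 offspring split requires the other parent to be heterozygous (Bb).
Parent genotypes: bb × Bb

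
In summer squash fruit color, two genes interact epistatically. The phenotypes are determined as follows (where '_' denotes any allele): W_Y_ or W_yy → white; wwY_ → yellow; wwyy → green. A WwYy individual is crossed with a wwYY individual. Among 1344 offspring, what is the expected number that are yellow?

Cross: WwYy × wwYY — consider each gene separately:
W gene: Ww × ww → 2 Ww, 2 ww → 2 W_ : 2 ww (out of 4)
Y gene: Yy × YY → 2 YY, 2 Yy → 4 Y_ (out of 4)
Genotype classes (out of 4 × 4 = 16): W_Y_ = 2×4 = 8; wwY_ = 2×4 = 8
Apply the phenotype rules: W_Y_ (8) → white; wwY_ (8) → yellow
Phenotype counts (out of 16): 8 white, 8 yellow
yellow: 8 out of 16 → fraction 1/2
Expected count = 1/2 × 1344 = 672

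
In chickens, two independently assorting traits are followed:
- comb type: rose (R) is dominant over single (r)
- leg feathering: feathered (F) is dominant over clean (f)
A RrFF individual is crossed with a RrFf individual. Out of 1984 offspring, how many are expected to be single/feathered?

Dihybrid cross RrFF × RrFf — consider each gene separately:
comb type: Rr × Rr → 1 RR, 2 Rr, 1 rr → 3 R_ : 1 rr (out of 4)
leg feathering: FF × Ff → 2 FF, 2 Ff → 4 F_ (out of 4)
Combine (counts out of 4 × 4 = 16): rose/feathered (R_F_) = 3×4 = 12; single/feathered (rrF_) = 1×4 = 4
Phenotype counts (out of 16): 12 rose/feathered, 4 single/feathered
single/feathered: 4 out of 16 → fraction 1/4
Expected count = 1/4 × 1984 = 496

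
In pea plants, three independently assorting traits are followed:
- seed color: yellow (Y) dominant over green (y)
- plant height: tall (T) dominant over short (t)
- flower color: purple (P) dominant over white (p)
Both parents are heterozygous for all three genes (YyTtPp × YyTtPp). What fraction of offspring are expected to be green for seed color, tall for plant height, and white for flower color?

Trihybrid cross: YyTtPp × YyTtPp
Each trait segregates independently with a 3:1 phenotypic ratio, so each gene contributes 3/4 (dominant) or 1/4 (recessive).
Target: green (seed color), tall (plant height), white (flower color)
Probability = product of independent per-trait probabilities
= 1/4 × 3/4 × 1/4 = 3/64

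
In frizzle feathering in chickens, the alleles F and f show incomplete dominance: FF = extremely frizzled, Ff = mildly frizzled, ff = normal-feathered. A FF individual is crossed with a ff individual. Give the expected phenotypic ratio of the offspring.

Punnett square for FF × ff:
Offspring genotypes: 4 Ff
Phenotype counts: 4 mildly frizzled
Ratio: all mildly frizzled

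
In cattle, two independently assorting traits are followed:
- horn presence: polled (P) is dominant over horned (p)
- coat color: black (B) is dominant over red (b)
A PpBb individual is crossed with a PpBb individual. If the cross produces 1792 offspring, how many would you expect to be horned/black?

Dihybrid cross PpBb × PpBb — consider each gene separately:
horn presence: Pp × Pp → 1 PP, 2 Pp, 1 pp → 3 P_ : 1 pp (out of 4)
coat color: Bb × Bb → 1 BB, 2 Bb, 1 bb → 3 B_ : 1 bb (out of 4)
Combine (counts out of 4 × 4 = 16): polled/black (P_B_) = 3×3 = 9; polled/red (P_bb) = 3×1 = 3; horned/black (ppB_) = 1×3 = 3; horned/red (ppbb) = 1×1 = 1
Phenotype counts (out of 16): 9 polled/black, 3 polled/red, 3 horned/black, 1 horned/red
horned/black: 3 out of 16 → fraction 3/16
Expected count = 3/16 × 1792 = 336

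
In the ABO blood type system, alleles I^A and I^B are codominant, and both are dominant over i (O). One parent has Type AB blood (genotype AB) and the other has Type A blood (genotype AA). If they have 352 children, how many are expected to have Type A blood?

Cross: AB × AA
Possible offspring genotypes: 2 AA, 2 AB
Blood type counts: 2 Type A, 2 Type AB
Probability of Type A: 2/4 = 1/2
Expected count = 1/2 × 352 = 176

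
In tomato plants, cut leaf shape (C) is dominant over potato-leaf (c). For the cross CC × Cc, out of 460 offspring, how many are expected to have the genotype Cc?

Punnett square for CC × Cc:
Offspring genotypes: 2 CC, 2 Cc
Total offspring: 4
Count with target: 2
Probability: 2/4 = 1/2
Expected count = 1/2 × 460 = 230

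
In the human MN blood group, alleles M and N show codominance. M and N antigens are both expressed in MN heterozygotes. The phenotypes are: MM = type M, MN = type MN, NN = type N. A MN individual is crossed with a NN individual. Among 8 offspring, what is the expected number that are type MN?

Punnett square for MN × NN:
Offspring genotypes: 2 MN, 2 NN
Phenotype counts: 2 type MN, 2 type N
type MN: 2 out of 4 → fraction 1/2
Expected count = 1/2 × 8 = 4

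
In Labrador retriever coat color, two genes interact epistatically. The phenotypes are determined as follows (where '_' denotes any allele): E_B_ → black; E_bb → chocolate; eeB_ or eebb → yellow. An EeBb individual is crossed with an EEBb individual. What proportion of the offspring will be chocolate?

Cross: EeBb × EEBb — consider each gene separately:
E gene: Ee × EE → 2 EE, 2 Ee → 4 E_ (out of 4)
B gene: Bb × Bb → 1 BB, 2 Bb, 1 bb → 3 B_ : 1 bb (out of 4)
Genotype classes (out of 4 × 4 = 16): E_B_ = 4×3 = 12; E_bb = 4×1 = 4
Apply the phenotype rules: E_B_ (12) → black; E_bb (4) → chocolate
Phenotype counts (out of 16): 12 black, 4 chocolate
chocolate: 4 out of 16
Probability: 4/16 = 1/4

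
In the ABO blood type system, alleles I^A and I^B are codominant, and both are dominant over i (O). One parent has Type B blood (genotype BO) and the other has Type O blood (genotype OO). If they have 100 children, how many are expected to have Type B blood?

Cross: BO × OO
Possible offspring genotypes: 2 BO, 2 OO
Blood type counts: 2 Type B, 2 Type O
Probability of Type B: 2/4 = 1/2
Expected count = 1/2 × 100 = 50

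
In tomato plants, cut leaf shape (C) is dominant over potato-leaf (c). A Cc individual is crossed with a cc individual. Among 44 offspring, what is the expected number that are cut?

Punnett square for Cc × cc:
Offspring genotypes: 2 Cc, 2 cc
cut: 2, potato-leaf: 2
cut: 2 out of 4 → fraction 1/2
Expected count = 1/2 × 44 = 22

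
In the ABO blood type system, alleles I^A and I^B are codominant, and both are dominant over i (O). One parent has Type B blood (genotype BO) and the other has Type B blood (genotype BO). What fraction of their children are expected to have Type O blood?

Cross: BO × BO
Possible offspring genotypes: 1 BB, 2 BO, 1 OO
Blood type counts: 3 Type B, 1 Type O
Probability of Type O: 1/4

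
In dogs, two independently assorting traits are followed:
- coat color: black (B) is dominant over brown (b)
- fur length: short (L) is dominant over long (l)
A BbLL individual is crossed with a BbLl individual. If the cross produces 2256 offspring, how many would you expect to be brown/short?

Dihybrid cross BbLL × BbLl — consider each gene separately:
coat color: Bb × Bb → 1 BB, 2 Bb, 1 bb → 3 B_ : 1 bb (out of 4)
fur length: LL × Ll → 2 LL, 2 Ll → 4 L_ (out of 4)
Combine (counts out of 4 × 4 = 16): black/short (B_L_) = 3×4 = 12; brown/short (bbL_) = 1×4 = 4
Phenotype counts (out of 16): 12 black/short, 4 brown/short
brown/short: 4 out of 16 → fraction 1/4
Expected count = 1/4 × 2256 = 564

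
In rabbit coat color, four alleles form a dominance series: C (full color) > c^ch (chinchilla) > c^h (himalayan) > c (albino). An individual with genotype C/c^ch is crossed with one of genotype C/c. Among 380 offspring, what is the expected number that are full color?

Cross: C/c^ch × C/c
Allele dominance: C > c^ch > c^h > c
Offspring genotypes: 1 C/C, 1 C/c, 1 C/c^ch, 1 c^ch/c
Phenotype counts: 3 full color, 1 chinchilla
full color: 3 out of 4 → fraction 3/4
Expected count = 3/4 × 380 = 285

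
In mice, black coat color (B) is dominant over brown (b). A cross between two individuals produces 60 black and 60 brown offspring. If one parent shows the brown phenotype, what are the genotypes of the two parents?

Observed offspring: 60 black, 60 brown
The observed ratio simplifies to 1:1. One parent shows brown, so its genotype must be bb. A 1:1 offspring split requires the other parent to be heterozygous (Bb).
Parent genotypes: bb × Bb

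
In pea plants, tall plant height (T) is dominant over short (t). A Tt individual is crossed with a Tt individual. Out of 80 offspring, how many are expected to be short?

Punnett square for Tt × Tt:
Offspring genotypes: 1 TT, 2 Tt, 1 tt
tall: 3, short: 1
short: 1 out of 4 → fraction 1/4
Expected count = 1/4 × 80 = 20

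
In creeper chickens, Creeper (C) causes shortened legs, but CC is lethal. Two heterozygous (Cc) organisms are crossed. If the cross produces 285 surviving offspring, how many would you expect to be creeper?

Cross: Cc × Cc
Punnett square offspring (before lethality): 1 CC, 2 Cc, 1 cc
The CC genotype is lethal (embryos die); surviving offspring: 2 Cc, 1 cc
creeper: 2 out of 3 → fraction 2/3
Expected count = 2/3 × 285 = 190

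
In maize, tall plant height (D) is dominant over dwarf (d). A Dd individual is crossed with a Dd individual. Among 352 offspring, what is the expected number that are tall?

Punnett square for Dd × Dd:
Offspring genotypes: 1 DD, 2 Dd, 1 dd
tall: 3, dwarf: 1
tall: 3 out of 4 → fraction 3/4
Expected count = 3/4 × 352 = 264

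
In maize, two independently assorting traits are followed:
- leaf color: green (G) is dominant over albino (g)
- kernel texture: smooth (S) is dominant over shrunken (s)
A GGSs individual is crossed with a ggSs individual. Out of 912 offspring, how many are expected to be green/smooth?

Dihybrid cross GGSs × ggSs — consider each gene separately:
leaf color: GG × gg → 4 Gg → 4 G_ (out of 4)
kernel texture: Ss × Ss → 1 SS, 2 Ss, 1 ss → 3 S_ : 1 ss (out of 4)
Combine (counts out of 4 × 4 = 16): green/smooth (G_S_) = 4×3 = 12; green/shrunken (G_ss) = 4×1 = 4
Phenotype counts (out of 16): 12 green/smooth, 4 green/shrunken
green/smooth: 12 out of 16 → fraction 3/4
Expected count = 3/4 × 912 = 684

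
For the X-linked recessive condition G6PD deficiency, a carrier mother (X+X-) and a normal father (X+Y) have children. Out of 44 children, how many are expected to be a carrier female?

Cross: X+X- × X+Y
Offspring: 1 X+X+, 1 X+Y, 1 X+X-, 1 X-Y
Probability of a carrier female: 1/4
Expected count = 1/4 × 44 = 11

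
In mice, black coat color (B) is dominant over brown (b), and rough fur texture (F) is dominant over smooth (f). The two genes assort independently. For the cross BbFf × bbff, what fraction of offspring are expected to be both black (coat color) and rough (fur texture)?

Dihybrid cross BbFf × bbff — consider each gene separately:
coat color: Bb × bb → 2 Bb, 2 bb → 2 B_ : 2 bb (out of 4)
fur texture: Ff × ff → 2 Ff, 2 ff → 2 F_ : 2 ff (out of 4)
Looking for: black (B_) and rough (F_)
P(black) = 2/4, P(rough) = 2/4
P(both) = 2/4 × 2/4 = 4/16 = 1/4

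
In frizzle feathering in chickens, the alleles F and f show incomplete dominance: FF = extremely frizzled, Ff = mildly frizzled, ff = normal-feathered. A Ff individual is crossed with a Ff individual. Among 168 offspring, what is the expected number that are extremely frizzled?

Punnett square for Ff × Ff:
Offspring genotypes: 1 FF, 2 Ff, 1 ff
Phenotype counts: 1 extremely frizzled, 2 mildly frizzled, 1 normal-feathered
extremely frizzled: 1 out of 4 → fraction 1/4
Expected count = 1/4 × 168 = 42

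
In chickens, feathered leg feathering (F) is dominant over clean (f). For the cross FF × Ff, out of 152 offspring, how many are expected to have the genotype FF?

Punnett square for FF × Ff:
Offspring genotypes: 2 FF, 2 Ff
Total offspring: 4
Count with target: 2
Probability: 2/4 = 1/2
Expected count = 1/2 × 152 = 76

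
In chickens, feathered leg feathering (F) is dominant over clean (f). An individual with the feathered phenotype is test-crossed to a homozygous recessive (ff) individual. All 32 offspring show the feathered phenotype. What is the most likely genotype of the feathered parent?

Test cross: ? × ff
All offspring are feathered.
If the unknown parent were heterozygous (Ff), about half of 32 offspring would be clean; none are. The unknown parent is most likely homozygous dominant (FF).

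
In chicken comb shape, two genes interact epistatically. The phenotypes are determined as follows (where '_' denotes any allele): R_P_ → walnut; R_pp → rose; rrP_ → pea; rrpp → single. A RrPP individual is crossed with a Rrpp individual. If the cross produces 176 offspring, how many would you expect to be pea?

Cross: RrPP × Rrpp — consider each gene separately:
R gene: Rr × Rr → 1 RR, 2 Rr, 1 rr → 3 R_ : 1 rr (out of 4)
P gene: PP × pp → 4 Pp → 4 P_ (out of 4)
Genotype classes (out of 4 × 4 = 16): R_P_ = 3×4 = 12; rrP_ = 1×4 = 4
Apply the phenotype rules: R_P_ (12) → walnut; rrP_ (4) → pea
Phenotype counts (out of 16): 12 walnut, 4 pea
pea: 4 out of 16 → fraction 1/4
Expected count = 1/4 × 176 = 44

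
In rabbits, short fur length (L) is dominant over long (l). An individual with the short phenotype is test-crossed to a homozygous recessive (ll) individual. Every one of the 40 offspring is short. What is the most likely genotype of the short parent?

Test cross: ? × ll
All offspring are short.
If the unknown parent were heterozygous (Ll), about half of 40 offspring would be long; none are. The unknown parent is most likely homozygous dominant (LL).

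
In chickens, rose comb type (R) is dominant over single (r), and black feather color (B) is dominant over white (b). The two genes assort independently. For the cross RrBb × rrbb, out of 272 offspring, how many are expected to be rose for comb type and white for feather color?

Dihybrid cross RrBb × rrbb — consider each gene separately:
comb type: Rr × rr → 2 Rr, 2 rr → 2 R_ : 2 rr (out of 4)
feather color: Bb × bb → 2 Bb, 2 bb → 2 B_ : 2 bb (out of 4)
Looking for: rose (R_) and white (bb)
P(rose) = 2/4, P(white) = 2/4
P(both) = 2/4 × 2/4 = 4/16 = 1/4
Expected count = 1/4 × 272 = 68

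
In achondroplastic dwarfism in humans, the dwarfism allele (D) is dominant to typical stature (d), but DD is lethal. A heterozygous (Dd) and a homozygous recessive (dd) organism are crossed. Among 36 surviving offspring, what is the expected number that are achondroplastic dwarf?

Cross: Dd × dd
Punnett square offspring (before lethality): 2 Dd, 2 dd
No DD offspring are produced in this cross.
achondroplastic dwarf: 2 out of 4 → fraction 1/2
Expected count = 1/2 × 36 = 18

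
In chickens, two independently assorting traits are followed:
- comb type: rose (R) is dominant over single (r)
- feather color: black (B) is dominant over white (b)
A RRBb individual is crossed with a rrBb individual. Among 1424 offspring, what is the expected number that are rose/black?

Dihybrid cross RRBb × rrBb — consider each gene separately:
comb type: RR × rr → 4 Rr → 4 R_ (out of 4)
feather color: Bb × Bb → 1 BB, 2 Bb, 1 bb → 3 B_ : 1 bb (out of 4)
Combine (counts out of 4 × 4 = 16): rose/black (R_B_) = 4×3 = 12; rose/white (R_bb) = 4×1 = 4
Phenotype counts (out of 16): 12 rose/black, 4 rose/white
rose/black: 12 out of 16 → fraction 3/4
Expected count = 3/4 × 1424 = 1068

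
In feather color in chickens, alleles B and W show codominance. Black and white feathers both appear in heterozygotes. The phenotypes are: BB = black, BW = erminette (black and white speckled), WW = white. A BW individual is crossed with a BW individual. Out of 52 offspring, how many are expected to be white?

Punnett square for BW × BW:
Offspring genotypes: 1 BB, 2 BW, 1 WW
Phenotype counts: 1 black, 2 erminette (black and white speckled), 1 white
white: 1 out of 4 → fraction 1/4
Expected count = 1/4 × 52 = 13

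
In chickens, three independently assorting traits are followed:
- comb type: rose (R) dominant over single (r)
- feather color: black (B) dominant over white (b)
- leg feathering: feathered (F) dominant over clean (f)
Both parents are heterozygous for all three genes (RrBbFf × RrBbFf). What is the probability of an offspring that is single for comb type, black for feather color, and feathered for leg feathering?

Trihybrid cross: RrBbFf × RrBbFf
Each trait segregates independently with a 3:1 phenotypic ratio, so each gene contributes 3/4 (dominant) or 1/4 (recessive).
Target: single (comb type), black (feather color), feathered (leg feathering)
Probability = product of independent per-trait probabilities
= 1/4 × 3/4 × 3/4 = 9/64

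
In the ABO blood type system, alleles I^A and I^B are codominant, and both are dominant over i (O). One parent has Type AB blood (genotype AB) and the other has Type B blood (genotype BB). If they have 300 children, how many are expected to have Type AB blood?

Cross: AB × BB
Possible offspring genotypes: 2 AB, 2 BB
Blood type counts: 2 Type AB, 2 Type B
Probability of Type AB: 2/4 = 1/2
Expected count = 1/2 × 300 = 150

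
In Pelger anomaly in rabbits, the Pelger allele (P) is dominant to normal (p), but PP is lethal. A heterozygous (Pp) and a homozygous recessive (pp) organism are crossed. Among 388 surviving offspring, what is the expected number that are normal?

Cross: Pp × pp
Punnett square offspring (before lethality): 2 Pp, 2 pp
No PP offspring are produced in this cross.
normal: 2 out of 4 → fraction 1/2
Expected count = 1/2 × 388 = 194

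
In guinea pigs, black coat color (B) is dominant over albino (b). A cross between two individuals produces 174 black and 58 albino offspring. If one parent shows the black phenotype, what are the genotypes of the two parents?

Observed offspring: 174 black, 58 albino
The observed ratio simplifies to 3:1. Albino (bb) offspring appear, so each parent must contribute one b allele. The parent stated to show black carries B, so it is Bb. The other parent is then either Bb or bb: Bb × bb would give a 1:1 split, whereas Bb × Bb gives 3:1 — matching the data. So both parents are heterozygous (Bb × Bb).
Parent genotypes: Bb × Bb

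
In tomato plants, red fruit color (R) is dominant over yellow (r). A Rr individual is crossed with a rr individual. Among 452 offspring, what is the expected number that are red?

Punnett square for Rr × rr:
Offspring genotypes: 2 Rr, 2 rr
red: 2, yellow: 2
red: 2 out of 4 → fraction 1/2
Expected count = 1/2 × 452 = 226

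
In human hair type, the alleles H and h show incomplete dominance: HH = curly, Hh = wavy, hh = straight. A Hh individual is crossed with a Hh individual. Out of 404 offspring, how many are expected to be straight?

Punnett square for Hh × Hh:
Offspring genotypes: 1 HH, 2 Hh, 1 hh
Phenotype counts: 1 curly, 2 wavy, 1 straight
straight: 1 out of 4 → fraction 1/4
Expected count = 1/4 × 404 = 101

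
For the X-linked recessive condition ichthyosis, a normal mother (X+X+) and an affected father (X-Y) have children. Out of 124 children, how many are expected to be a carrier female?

Cross: X+X+ × X-Y
Offspring: 2 X+X-, 2 X+Y
Probability of a carrier female: 2/4 = 1/2
Expected count = 1/2 × 124 = 62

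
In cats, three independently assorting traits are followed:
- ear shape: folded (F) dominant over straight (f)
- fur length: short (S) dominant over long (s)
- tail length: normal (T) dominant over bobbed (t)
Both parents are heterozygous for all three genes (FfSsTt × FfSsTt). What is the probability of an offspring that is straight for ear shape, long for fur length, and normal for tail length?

Trihybrid cross: FfSsTt × FfSsTt
Each trait segregates independently with a 3:1 phenotypic ratio, so each gene contributes 3/4 (dominant) or 1/4 (recessive).
Target: straight (ear shape), long (fur length), normal (tail length)
Probability = product of independent per-trait probabilities
= 1/4 × 1/4 × 3/4 = 3/64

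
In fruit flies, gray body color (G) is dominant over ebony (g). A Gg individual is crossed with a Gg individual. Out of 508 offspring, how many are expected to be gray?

Punnett square for Gg × Gg:
Offspring genotypes: 1 GG, 2 Gg, 1 gg
gray: 3, ebony: 1
gray: 3 out of 4 → fraction 3/4
Expected count = 3/4 × 508 = 381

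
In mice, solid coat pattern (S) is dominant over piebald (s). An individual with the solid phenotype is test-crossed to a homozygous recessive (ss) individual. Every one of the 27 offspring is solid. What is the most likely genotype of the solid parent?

Test cross: ? × ss
All offspring are solid.
If the unknown parent were heterozygous (Ss), about half of 27 offspring would be piebald; none are. The unknown parent is most likely homozygous dominant (SS).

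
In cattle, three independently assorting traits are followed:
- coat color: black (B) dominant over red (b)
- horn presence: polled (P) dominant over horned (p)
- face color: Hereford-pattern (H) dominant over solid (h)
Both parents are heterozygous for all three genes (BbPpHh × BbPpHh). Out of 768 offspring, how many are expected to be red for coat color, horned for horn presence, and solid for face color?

Trihybrid cross: BbPpHh × BbPpHh
Each trait segregates independently with a 3:1 phenotypic ratio, so each gene contributes 3/4 (dominant) or 1/4 (recessive).
Target: red (coat color), horned (horn presence), solid (face color)
Probability = product of independent per-trait probabilities
= 1/4 × 1/4 × 1/4 = 1/64
Expected count = 1/64 × 768 = 12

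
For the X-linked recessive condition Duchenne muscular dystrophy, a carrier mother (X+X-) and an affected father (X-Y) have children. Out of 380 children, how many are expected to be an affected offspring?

Cross: X+X- × X-Y
Offspring: 1 X+X-, 1 X+Y, 1 X-X-, 1 X-Y
Probability of an affected offspring: 2/4 = 1/2
Expected count = 1/2 × 380 = 190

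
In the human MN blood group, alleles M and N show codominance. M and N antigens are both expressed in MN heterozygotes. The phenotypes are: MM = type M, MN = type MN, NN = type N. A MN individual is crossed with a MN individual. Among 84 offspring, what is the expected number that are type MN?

Punnett square for MN × MN:
Offspring genotypes: 1 MM, 2 MN, 1 NN
Phenotype counts: 1 type M, 2 type MN, 1 type N
type MN: 2 out of 4 → fraction 1/2
Expected count = 1/2 × 84 = 42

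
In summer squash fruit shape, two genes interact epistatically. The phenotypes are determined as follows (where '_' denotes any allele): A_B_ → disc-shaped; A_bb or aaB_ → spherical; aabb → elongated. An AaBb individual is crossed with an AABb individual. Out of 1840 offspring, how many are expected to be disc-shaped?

Cross: AaBb × AABb — consider each gene separately:
A gene: Aa × AA → 2 AA, 2 Aa → 4 A_ (out of 4)
B gene: Bb × Bb → 1 BB, 2 Bb, 1 bb → 3 B_ : 1 bb (out of 4)
Genotype classes (out of 4 × 4 = 16): A_B_ = 4×3 = 12; A_bb = 4×1 = 4
Apply the phenotype rules: A_B_ (12) → disc-shaped; A_bb (4) → spherical
Phenotype counts (out of 16): 12 disc-shaped, 4 spherical
disc-shaped: 12 out of 16 → fraction 3/4
Expected count = 3/4 × 1840 = 1380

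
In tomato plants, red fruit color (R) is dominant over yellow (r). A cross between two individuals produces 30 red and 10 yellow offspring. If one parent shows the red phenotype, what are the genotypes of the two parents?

Observed offspring: 30 red, 10 yellow
The observed ratio simplifies to 3:1. Yellow (rr) offspring appear, so each parent must contribute one r allele. The parent stated to show red carries R, so it is Rr. The other parent is then either Rr or rr: Rr × rr would give a 1:1 split, whereas Rr × Rr gives 3:1 — matching the data. So both parents are heterozygous (Rr × Rr).
Parent genotypes: Rr × Rr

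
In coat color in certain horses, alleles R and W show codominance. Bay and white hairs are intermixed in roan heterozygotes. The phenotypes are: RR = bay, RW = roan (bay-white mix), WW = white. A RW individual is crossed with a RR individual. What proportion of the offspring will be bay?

Punnett square for RW × RR:
Offspring genotypes: 2 RR, 2 RW
Phenotype counts: 2 bay, 2 roan (bay-white mix)
bay: 2 out of 4
Probability: 2/4 = 1/2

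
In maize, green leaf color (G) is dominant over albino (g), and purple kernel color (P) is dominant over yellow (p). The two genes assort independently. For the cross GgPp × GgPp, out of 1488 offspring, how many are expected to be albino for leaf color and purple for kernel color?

Dihybrid cross GgPp × GgPp — consider each gene separately:
leaf color: Gg × Gg → 1 GG, 2 Gg, 1 gg → 3 G_ : 1 gg (out of 4)
kernel color: Pp × Pp → 1 PP, 2 Pp, 1 pp → 3 P_ : 1 pp (out of 4)
Looking for: albino (gg) and purple (P_)
P(albino) = 1/4, P(purple) = 3/4
P(both) = 1/4 × 3/4 = 3/16
Expected count = 3/16 × 1488 = 279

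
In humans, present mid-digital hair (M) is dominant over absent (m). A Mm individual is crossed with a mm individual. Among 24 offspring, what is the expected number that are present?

Punnett square for Mm × mm:
Offspring genotypes: 2 Mm, 2 mm
present: 2, absent: 2
present: 2 out of 4 → fraction 1/2
Expected count = 1/2 × 24 = 12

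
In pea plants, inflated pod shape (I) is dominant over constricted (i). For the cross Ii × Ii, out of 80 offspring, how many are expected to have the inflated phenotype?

Punnett square for Ii × Ii:
Offspring genotypes: 1 II, 2 Ii, 1 ii
Total offspring: 4
Count with target: 3
Probability: 3/4
Expected count = 3/4 × 80 = 60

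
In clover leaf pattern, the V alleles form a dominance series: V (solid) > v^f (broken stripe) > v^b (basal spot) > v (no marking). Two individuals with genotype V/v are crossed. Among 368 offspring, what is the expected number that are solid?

Cross: V/v × V/v
Allele dominance: V > v^f > v^b > v
Offspring genotypes: 1 V/V, 2 V/v, 1 v/v
Phenotype counts: 3 solid, 1 unmarked
solid: 3 out of 4 → fraction 3/4
Expected count = 3/4 × 368 = 276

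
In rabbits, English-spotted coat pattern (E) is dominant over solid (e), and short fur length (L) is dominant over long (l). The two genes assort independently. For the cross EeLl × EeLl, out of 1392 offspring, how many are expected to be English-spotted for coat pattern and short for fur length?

Dihybrid cross EeLl × EeLl — consider each gene separately:
coat pattern: Ee × Ee → 1 EE, 2 Ee, 1 ee → 3 E_ : 1 ee (out of 4)
fur length: Ll × Ll → 1 LL, 2 Ll, 1 ll → 3 L_ : 1 ll (out of 4)
Looking for: English-spotted (E_) and short (L_)
P(English-spotted) = 3/4, P(short) = 3/4
P(both) = 3/4 × 3/4 = 9/16
Expected count = 9/16 × 1392 = 783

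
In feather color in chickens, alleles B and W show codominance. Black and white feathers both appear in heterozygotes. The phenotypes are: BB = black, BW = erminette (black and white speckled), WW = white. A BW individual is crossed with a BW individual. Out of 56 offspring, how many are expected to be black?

Punnett square for BW × BW:
Offspring genotypes: 1 BB, 2 BW, 1 WW
Phenotype counts: 1 black, 2 erminette (black and white speckled), 1 white
black: 1 out of 4 → fraction 1/4
Expected count = 1/4 × 56 = 14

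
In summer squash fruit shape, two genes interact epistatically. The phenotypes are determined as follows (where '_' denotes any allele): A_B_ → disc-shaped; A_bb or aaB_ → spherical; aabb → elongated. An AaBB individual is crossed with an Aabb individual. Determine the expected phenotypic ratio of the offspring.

Cross: AaBB × Aabb — consider each gene separately:
A gene: Aa × Aa → 1 AA, 2 Aa, 1 aa → 3 A_ : 1 aa (out of 4)
B gene: BB × bb → 4 Bb → 4 B_ (out of 4)
Genotype classes (out of 4 × 4 = 16): A_B_ = 3×4 = 12; aaB_ = 1×4 = 4
Apply the phenotype rules: A_B_ (12) → disc-shaped; aaB_ (4) → spherical
Phenotype counts (out of 16): 12 disc-shaped, 4 spherical
Ratio: 3 disc-shaped : 1 spherical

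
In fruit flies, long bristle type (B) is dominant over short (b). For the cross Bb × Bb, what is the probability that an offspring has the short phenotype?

Punnett square for Bb × Bb:
Offspring genotypes: 1 BB, 2 Bb, 1 bb
Total offspring: 4
Count with target: 1
Probability: 1/4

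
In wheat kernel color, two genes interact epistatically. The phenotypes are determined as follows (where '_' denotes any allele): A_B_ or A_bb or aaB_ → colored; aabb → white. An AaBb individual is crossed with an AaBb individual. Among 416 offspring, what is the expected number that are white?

Cross: AaBb × AaBb — consider each gene separately:
A gene: Aa × Aa → 1 AA, 2 Aa, 1 aa → 3 A_ : 1 aa (out of 4)
B gene: Bb × Bb → 1 BB, 2 Bb, 1 bb → 3 B_ : 1 bb (out of 4)
Genotype classes (out of 4 × 4 = 16): A_B_ = 3×3 = 9; A_bb = 3×1 = 3; aaB_ = 1×3 = 3; aabb = 1×1 = 1
Apply the phenotype rules: A_B_ (9) + A_bb (3) + aaB_ (3) → colored; aabb (1) → white
Phenotype counts (out of 16): 15 colored, 1 white
white: 1 out of 16 → fraction 1/16
Expected count = 1/16 × 416 = 26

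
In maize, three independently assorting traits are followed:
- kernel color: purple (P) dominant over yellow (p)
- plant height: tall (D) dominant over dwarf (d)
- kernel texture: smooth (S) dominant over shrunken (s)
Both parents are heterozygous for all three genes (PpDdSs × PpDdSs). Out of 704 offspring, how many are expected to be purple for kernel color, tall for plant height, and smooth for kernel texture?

Trihybrid cross: PpDdSs × PpDdSs
Each trait segregates independently with a 3:1 phenotypic ratio, so each gene contributes 3/4 (dominant) or 1/4 (recessive).
Target: purple (kernel color), tall (plant height), smooth (kernel texture)
Probability = product of independent per-trait probabilities
= 3/4 × 3/4 × 3/4 = 27/64
Expected count = 27/64 × 704 = 297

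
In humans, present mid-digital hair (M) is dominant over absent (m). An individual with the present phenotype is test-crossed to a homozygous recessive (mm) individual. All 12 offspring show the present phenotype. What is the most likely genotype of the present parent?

Test cross: ? × mm
All offspring are present.
If the unknown parent were heterozygous (Mm), about half of 12 offspring would be absent; none are. The unknown parent is most likely homozygous dominant (MM).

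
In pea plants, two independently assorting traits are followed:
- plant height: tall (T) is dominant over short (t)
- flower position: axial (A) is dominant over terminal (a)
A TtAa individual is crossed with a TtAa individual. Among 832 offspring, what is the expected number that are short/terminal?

Dihybrid cross TtAa × TtAa — consider each gene separately:
plant height: Tt × Tt → 1 TT, 2 Tt, 1 tt → 3 T_ : 1 tt (out of 4)
flower position: Aa × Aa → 1 AA, 2 Aa, 1 aa → 3 A_ : 1 aa (out of 4)
Combine (counts out of 4 × 4 = 16): tall/axial (T_A_) = 3×3 = 9; tall/terminal (T_aa) = 3×1 = 3; short/axial (ttA_) = 1×3 = 3; short/terminal (ttaa) = 1×1 = 1
Phenotype counts (out of 16): 9 tall/axial, 3 tall/terminal, 3 short/axial, 1 short/terminal
short/terminal: 1 out of 16 → fraction 1/16
Expected count = 1/16 × 832 = 52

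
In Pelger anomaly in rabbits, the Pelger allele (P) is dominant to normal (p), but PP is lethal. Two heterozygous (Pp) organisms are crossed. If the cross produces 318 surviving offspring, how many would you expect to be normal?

Cross: Pp × Pp
Punnett square offspring (before lethality): 1 PP, 2 Pp, 1 pp
The PP genotype is lethal (embryos die); surviving offspring: 2 Pp, 1 pp
normal: 1 out of 3 → fraction 1/3
Expected count = 1/3 × 318 = 106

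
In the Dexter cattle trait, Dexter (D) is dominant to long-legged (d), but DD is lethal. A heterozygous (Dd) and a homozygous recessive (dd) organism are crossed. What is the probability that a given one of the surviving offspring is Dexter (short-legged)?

Cross: Dd × dd
Punnett square offspring (before lethality): 2 Dd, 2 dd
No DD offspring are produced in this cross.
Dexter (short-legged): 2 out of 4
Probability: 2/4 = 1/2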